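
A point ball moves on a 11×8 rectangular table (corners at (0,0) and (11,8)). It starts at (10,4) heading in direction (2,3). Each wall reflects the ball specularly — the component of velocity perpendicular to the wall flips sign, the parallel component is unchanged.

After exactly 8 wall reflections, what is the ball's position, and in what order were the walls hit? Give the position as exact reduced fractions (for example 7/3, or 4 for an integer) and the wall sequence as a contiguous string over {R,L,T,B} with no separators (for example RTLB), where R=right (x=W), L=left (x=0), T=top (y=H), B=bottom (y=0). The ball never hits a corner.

Final position: (10,8)
Wall sequence: RTBLTBRT

1. t=1/2 → R at (11,11/2); v=(-2,3)
2. t=5/6 → T at (28/3,8); v=(-2,-3)
3. t=8/3 → B at (4,0); v=(-2,3)
4. t=2 → L at (0,6); v=(2,3)
5. t=2/3 → T at (4/3,8); v=(2,-3)
6. t=8/3 → B at (20/3,0); v=(2,3)
7. t=13/6 → R at (11,13/2); v=(-2,3)
8. t=1/2 → T at (10,8); v=(-2,-3)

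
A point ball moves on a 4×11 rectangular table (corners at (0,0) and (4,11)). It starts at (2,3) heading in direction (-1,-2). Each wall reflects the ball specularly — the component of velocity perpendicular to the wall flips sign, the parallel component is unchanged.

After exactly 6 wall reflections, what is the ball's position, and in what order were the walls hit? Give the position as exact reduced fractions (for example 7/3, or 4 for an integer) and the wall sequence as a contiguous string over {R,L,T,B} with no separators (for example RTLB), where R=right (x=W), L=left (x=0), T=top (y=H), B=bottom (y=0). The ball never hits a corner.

Final position: (5/2,0)
Wall sequence: BLRTLB

1. t=3/2 → B at (1/2,0); v=(-1,2)
2. t=1/2 → L at (0,1); v=(1,2)
3. t=4 → R at (4,9); v=(-1,2)
4. t=1 → T at (3,11); v=(-1,-2)
5. t=3 → L at (0,5); v=(1,-2)
6. t=5/2 → B at (5/2,0); v=(1,2)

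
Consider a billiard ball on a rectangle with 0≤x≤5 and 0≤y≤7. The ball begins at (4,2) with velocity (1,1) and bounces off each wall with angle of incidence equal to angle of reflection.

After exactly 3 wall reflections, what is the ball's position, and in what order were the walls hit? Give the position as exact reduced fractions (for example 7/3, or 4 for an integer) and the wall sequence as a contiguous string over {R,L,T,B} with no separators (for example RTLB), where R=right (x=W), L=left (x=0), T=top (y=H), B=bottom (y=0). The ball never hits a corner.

Final position: (0,6)
Wall sequence: RTL

1. t=1 → R at (5,3); v=(-1,1)
2. t=4 → T at (1,7); v=(-1,-1)
3. t=1 → L at (0,6); v=(1,-1)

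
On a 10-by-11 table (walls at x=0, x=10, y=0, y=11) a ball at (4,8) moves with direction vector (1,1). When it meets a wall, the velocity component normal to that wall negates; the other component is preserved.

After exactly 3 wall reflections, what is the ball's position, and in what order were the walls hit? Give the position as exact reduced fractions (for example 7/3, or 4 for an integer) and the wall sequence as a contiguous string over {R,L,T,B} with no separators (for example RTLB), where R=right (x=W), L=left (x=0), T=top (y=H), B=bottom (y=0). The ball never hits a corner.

Final position: (2,0)
Wall sequence: TRB

1. t=3 → T at (7,11); v=(1,-1)
2. t=3 → R at (10,8); v=(-1,-1)
3. t=8 → B at (2,0); v=(-1,1)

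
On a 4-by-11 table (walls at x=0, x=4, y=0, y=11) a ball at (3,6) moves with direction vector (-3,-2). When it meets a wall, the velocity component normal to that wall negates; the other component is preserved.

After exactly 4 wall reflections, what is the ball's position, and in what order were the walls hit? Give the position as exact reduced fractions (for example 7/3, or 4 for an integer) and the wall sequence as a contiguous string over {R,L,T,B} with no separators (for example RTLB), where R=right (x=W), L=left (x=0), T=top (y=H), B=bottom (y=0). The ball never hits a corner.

1. t=1 → L at (0,4); v=(3,-2)
2. t=4/3 → R at (4,4/3); v=(-3,-2)
3. t=2/3 → B at (2,0); v=(-3,2)
4. t=2/3 → L at (0,4/3); v=(3,2)

Final position: (0,4/3)
Wall sequence: LRBL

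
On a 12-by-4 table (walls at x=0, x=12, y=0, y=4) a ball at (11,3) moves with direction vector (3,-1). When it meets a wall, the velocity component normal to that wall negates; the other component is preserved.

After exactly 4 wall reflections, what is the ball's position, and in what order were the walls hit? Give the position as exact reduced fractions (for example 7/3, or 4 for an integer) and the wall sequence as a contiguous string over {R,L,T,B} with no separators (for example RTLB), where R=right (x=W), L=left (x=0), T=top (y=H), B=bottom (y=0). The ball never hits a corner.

1. t=1/3 → R at (12,8/3); v=(-3,-1)
2. t=8/3 → B at (4,0); v=(-3,1)
3. t=4/3 → L at (0,4/3); v=(3,1)
4. t=8/3 → T at (8,4); v=(3,-1)

Final position: (8,4)
Wall sequence: RBLT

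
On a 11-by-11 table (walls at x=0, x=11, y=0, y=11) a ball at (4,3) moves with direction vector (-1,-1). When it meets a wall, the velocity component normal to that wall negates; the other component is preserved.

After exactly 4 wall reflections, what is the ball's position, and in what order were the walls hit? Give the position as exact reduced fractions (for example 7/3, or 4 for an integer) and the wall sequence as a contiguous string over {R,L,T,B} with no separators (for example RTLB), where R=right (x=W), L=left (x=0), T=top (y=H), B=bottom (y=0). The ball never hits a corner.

Final position: (11,10)
Wall sequence: BLTR

1. t=3 → B at (1,0); v=(-1,1)
2. t=1 → L at (0,1); v=(1,1)
3. t=10 → T at (10,11); v=(1,-1)
4. t=1 → R at (11,10); v=(-1,-1)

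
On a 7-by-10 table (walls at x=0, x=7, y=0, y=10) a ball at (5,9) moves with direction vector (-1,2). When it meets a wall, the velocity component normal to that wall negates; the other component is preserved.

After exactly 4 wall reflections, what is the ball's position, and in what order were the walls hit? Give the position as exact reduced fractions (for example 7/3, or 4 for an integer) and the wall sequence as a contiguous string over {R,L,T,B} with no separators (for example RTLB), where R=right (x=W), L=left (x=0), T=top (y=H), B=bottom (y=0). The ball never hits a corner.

Final position: (11/2,10)
Wall sequence: TLBT

1. t=1/2 → T at (9/2,10); v=(-1,-2)
2. t=9/2 → L at (0,1); v=(1,-2)
3. t=1/2 → B at (1/2,0); v=(1,2)
4. t=5 → T at (11/2,10); v=(1,-2)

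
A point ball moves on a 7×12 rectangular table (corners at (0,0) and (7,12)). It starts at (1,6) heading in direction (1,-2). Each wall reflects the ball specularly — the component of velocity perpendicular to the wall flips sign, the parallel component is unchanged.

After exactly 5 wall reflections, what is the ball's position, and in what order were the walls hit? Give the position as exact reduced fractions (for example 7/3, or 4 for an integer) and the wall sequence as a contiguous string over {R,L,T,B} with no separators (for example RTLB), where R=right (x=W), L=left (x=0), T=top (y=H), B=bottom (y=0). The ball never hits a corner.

Final position: (2,0)
Wall sequence: BRTLB

1. t=3 → B at (4,0); v=(1,2)
2. t=3 → R at (7,6); v=(-1,2)
3. t=3 → T at (4,12); v=(-1,-2)
4. t=4 → L at (0,4); v=(1,-2)
5. t=2 → B at (2,0); v=(1,2)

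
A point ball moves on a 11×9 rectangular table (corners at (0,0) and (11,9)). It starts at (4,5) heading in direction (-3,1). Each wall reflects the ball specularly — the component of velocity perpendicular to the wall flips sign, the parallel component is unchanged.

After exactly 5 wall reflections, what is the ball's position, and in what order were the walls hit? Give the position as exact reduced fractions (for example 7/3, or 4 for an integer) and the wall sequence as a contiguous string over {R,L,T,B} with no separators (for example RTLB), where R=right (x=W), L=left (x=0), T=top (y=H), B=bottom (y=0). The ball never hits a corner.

1. t=4/3 → L at (0,19/3); v=(3,1)
2. t=8/3 → T at (8,9); v=(3,-1)
3. t=1 → R at (11,8); v=(-3,-1)
4. t=11/3 → L at (0,13/3); v=(3,-1)
5. t=11/3 → R at (11,2/3); v=(-3,-1)

Final position: (11,2/3)
Wall sequence: LTRLR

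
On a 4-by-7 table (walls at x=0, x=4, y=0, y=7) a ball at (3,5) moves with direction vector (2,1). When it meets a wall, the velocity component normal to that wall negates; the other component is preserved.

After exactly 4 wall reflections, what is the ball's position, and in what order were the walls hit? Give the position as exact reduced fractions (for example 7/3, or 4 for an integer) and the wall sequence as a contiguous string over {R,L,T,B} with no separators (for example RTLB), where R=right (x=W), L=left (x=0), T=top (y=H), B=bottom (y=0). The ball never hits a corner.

Final position: (4,9/2)
Wall sequence: RTLR

1. t=1/2 → R at (4,11/2); v=(-2,1)
2. t=3/2 → T at (1,7); v=(-2,-1)
3. t=1/2 → L at (0,13/2); v=(2,-1)
4. t=2 → R at (4,9/2); v=(-2,-1)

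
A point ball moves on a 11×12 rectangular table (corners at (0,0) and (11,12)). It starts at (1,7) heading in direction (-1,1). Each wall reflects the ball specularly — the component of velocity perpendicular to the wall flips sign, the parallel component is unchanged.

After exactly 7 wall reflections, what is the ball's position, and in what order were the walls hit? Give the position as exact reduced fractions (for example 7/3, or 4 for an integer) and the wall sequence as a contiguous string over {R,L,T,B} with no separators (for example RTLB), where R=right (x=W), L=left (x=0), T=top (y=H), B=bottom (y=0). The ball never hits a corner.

1. t=1 → L at (0,8); v=(1,1)
2. t=4 → T at (4,12); v=(1,-1)
3. t=7 → R at (11,5); v=(-1,-1)
4. t=5 → B at (6,0); v=(-1,1)
5. t=6 → L at (0,6); v=(1,1)
6. t=6 → T at (6,12); v=(1,-1)
7. t=5 → R at (11,7); v=(-1,-1)

Final position: (11,7)
Wall sequence: LTRBLTR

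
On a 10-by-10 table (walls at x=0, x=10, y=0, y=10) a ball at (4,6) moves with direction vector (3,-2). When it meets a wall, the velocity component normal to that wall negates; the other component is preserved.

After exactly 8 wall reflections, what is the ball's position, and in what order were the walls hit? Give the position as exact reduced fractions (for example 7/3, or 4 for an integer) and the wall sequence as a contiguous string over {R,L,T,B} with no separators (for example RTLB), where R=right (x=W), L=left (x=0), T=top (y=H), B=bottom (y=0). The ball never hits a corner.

Final position: (10,14/3)
Wall sequence: RBLTRLBR

1. t=2 → R at (10,2); v=(-3,-2)
2. t=1 → B at (7,0); v=(-3,2)
3. t=7/3 → L at (0,14/3); v=(3,2)
4. t=8/3 → T at (8,10); v=(3,-2)
5. t=2/3 → R at (10,26/3); v=(-3,-2)
6. t=10/3 → L at (0,2); v=(3,-2)
7. t=1 → B at (3,0); v=(3,2)
8. t=7/3 → R at (10,14/3); v=(-3,2)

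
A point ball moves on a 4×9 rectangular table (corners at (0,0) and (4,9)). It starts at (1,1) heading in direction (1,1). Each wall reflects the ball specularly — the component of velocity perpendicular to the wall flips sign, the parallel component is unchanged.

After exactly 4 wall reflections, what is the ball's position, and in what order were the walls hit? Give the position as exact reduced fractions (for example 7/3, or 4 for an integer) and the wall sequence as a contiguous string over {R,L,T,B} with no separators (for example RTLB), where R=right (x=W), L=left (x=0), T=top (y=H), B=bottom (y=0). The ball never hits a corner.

Final position: (4,6)
Wall sequence: RLTR

1. t=3 → R at (4,4); v=(-1,1)
2. t=4 → L at (0,8); v=(1,1)
3. t=1 → T at (1,9); v=(1,-1)
4. t=3 → R at (4,6); v=(-1,-1)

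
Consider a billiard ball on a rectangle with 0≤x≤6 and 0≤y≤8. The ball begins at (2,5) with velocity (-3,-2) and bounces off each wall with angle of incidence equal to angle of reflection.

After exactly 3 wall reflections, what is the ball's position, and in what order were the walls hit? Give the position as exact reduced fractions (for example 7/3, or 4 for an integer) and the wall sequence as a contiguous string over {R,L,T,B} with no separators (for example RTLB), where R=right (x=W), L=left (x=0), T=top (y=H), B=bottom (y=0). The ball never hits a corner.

1. t=2/3 → L at (0,11/3); v=(3,-2)
2. t=11/6 → B at (11/2,0); v=(3,2)
3. t=1/6 → R at (6,1/3); v=(-3,2)

Final position: (6,1/3)
Wall sequence: LBR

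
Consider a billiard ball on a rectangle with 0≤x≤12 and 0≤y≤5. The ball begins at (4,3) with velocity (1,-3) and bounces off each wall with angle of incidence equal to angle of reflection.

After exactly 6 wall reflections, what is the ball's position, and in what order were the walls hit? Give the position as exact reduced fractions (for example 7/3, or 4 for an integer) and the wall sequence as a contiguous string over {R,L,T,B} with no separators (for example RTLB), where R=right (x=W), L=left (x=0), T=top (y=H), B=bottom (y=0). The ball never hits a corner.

Final position: (12,1)
Wall sequence: BTBTBR

1. t=1 → B at (5,0); v=(1,3)
2. t=5/3 → T at (20/3,5); v=(1,-3)
3. t=5/3 → B at (25/3,0); v=(1,3)
4. t=5/3 → T at (10,5); v=(1,-3)
5. t=5/3 → B at (35/3,0); v=(1,3)
6. t=1/3 → R at (12,1); v=(-1,3)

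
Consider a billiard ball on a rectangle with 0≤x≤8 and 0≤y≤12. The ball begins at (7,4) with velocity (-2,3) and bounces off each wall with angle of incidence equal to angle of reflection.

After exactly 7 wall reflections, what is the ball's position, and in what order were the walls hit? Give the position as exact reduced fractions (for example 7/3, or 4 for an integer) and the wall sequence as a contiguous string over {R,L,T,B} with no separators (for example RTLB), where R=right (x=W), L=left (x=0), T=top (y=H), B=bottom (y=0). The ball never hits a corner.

1. t=8/3 → T at (5/3,12); v=(-2,-3)
2. t=5/6 → L at (0,19/2); v=(2,-3)
3. t=19/6 → B at (19/3,0); v=(2,3)
4. t=5/6 → R at (8,5/2); v=(-2,3)
5. t=19/6 → T at (5/3,12); v=(-2,-3)
6. t=5/6 → L at (0,19/2); v=(2,-3)
7. t=19/6 → B at (19/3,0); v=(2,3)

Final position: (19/3,0)
Wall sequence: TLBRTLB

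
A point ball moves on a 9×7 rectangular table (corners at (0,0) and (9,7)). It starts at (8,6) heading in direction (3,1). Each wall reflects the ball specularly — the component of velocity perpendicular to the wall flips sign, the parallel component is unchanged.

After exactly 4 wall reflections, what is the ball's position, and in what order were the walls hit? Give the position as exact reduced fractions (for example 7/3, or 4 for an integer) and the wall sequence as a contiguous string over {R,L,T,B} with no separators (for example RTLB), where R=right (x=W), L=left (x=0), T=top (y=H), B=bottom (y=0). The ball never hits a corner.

1. t=1/3 → R at (9,19/3); v=(-3,1)
2. t=2/3 → T at (7,7); v=(-3,-1)
3. t=7/3 → L at (0,14/3); v=(3,-1)
4. t=3 → R at (9,5/3); v=(-3,-1)

Final position: (9,5/3)
Wall sequence: RTLR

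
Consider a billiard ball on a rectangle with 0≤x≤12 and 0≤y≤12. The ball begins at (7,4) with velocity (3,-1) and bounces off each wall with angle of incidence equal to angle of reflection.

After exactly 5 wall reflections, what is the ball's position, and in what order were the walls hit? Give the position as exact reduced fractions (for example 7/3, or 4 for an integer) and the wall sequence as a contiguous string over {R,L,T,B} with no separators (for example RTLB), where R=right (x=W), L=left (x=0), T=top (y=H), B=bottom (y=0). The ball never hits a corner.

1. t=5/3 → R at (12,7/3); v=(-3,-1)
2. t=7/3 → B at (5,0); v=(-3,1)
3. t=5/3 → L at (0,5/3); v=(3,1)
4. t=4 → R at (12,17/3); v=(-3,1)
5. t=4 → L at (0,29/3); v=(3,1)

Final position: (0,29/3)
Wall sequence: RBLRL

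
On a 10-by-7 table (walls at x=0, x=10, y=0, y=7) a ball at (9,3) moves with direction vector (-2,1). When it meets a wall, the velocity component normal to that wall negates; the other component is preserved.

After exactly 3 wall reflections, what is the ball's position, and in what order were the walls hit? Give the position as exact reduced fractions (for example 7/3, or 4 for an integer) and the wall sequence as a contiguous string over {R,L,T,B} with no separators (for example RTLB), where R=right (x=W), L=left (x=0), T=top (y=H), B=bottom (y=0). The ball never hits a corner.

1. t=4 → T at (1,7); v=(-2,-1)
2. t=1/2 → L at (0,13/2); v=(2,-1)
3. t=5 → R at (10,3/2); v=(-2,-1)

Final position: (10,3/2)
Wall sequence: TLR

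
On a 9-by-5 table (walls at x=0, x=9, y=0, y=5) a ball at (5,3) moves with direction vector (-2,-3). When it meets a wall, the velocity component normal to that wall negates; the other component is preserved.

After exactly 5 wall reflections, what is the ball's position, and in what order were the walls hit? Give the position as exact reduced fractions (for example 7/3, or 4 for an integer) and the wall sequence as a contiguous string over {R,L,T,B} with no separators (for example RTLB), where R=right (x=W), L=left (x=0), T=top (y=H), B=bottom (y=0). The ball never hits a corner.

1. t=1 → B at (3,0); v=(-2,3)
2. t=3/2 → L at (0,9/2); v=(2,3)
3. t=1/6 → T at (1/3,5); v=(2,-3)
4. t=5/3 → B at (11/3,0); v=(2,3)
5. t=5/3 → T at (7,5); v=(2,-3)

Final position: (7,5)
Wall sequence: BLTBT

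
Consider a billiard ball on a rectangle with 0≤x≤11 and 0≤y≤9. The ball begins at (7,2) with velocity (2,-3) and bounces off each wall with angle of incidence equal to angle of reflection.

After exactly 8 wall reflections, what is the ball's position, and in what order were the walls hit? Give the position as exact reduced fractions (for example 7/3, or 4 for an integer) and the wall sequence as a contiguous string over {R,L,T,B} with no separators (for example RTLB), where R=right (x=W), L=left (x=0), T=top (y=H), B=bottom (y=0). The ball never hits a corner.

1. t=2/3 → B at (25/3,0); v=(2,3)
2. t=4/3 → R at (11,4); v=(-2,3)
3. t=5/3 → T at (23/3,9); v=(-2,-3)
4. t=3 → B at (5/3,0); v=(-2,3)
5. t=5/6 → L at (0,5/2); v=(2,3)
6. t=13/6 → T at (13/3,9); v=(2,-3)
7. t=3 → B at (31/3,0); v=(2,3)
8. t=1/3 → R at (11,1); v=(-2,3)

Final position: (11,1)
Wall sequence: BRTBLTBR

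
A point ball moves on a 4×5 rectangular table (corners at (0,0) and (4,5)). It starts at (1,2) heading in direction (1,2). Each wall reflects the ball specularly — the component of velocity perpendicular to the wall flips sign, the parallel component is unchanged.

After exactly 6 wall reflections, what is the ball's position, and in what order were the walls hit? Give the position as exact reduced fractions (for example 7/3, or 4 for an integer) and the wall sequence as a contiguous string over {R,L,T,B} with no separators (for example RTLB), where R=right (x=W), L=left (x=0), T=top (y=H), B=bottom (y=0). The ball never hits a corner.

Final position: (2,0)
Wall sequence: TRBTLB

1. t=3/2 → T at (5/2,5); v=(1,-2)
2. t=3/2 → R at (4,2); v=(-1,-2)
3. t=1 → B at (3,0); v=(-1,2)
4. t=5/2 → T at (1/2,5); v=(-1,-2)
5. t=1/2 → L at (0,4); v=(1,-2)
6. t=2 → B at (2,0); v=(1,2)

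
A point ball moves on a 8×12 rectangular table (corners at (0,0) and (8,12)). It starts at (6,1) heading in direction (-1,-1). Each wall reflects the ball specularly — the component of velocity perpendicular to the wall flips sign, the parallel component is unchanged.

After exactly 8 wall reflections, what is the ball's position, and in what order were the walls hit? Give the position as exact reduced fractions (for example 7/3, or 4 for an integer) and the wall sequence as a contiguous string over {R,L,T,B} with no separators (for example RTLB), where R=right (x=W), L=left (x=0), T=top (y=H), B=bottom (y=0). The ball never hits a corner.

1. t=1 → B at (5,0); v=(-1,1)
2. t=5 → L at (0,5); v=(1,1)
3. t=7 → T at (7,12); v=(1,-1)
4. t=1 → R at (8,11); v=(-1,-1)
5. t=8 → L at (0,3); v=(1,-1)
6. t=3 → B at (3,0); v=(1,1)
7. t=5 → R at (8,5); v=(-1,1)
8. t=7 → T at (1,12); v=(-1,-1)

Final position: (1,12)
Wall sequence: BLTRLBRT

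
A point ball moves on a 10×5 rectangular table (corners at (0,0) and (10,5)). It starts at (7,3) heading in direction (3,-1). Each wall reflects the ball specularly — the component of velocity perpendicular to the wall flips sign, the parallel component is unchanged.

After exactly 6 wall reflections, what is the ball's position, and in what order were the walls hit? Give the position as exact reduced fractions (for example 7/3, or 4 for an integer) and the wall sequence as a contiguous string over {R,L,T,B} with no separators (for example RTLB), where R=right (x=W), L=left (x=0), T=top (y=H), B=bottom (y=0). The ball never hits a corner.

Final position: (0,2)
Wall sequence: RBLRTL

1. t=1 → R at (10,2); v=(-3,-1)
2. t=2 → B at (4,0); v=(-3,1)
3. t=4/3 → L at (0,4/3); v=(3,1)
4. t=10/3 → R at (10,14/3); v=(-3,1)
5. t=1/3 → T at (9,5); v=(-3,-1)
6. t=3 → L at (0,2); v=(3,-1)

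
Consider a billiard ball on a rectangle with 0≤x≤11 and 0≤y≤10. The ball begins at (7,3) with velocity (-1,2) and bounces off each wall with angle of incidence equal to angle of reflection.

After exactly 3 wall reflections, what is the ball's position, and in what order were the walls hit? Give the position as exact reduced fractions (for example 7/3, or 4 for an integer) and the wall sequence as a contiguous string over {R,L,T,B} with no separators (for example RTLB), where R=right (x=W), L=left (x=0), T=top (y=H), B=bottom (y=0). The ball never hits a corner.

Final position: (3/2,0)
Wall sequence: TLB

1. t=7/2 → T at (7/2,10); v=(-1,-2)
2. t=7/2 → L at (0,3); v=(1,-2)
3. t=3/2 → B at (3/2,0); v=(1,2)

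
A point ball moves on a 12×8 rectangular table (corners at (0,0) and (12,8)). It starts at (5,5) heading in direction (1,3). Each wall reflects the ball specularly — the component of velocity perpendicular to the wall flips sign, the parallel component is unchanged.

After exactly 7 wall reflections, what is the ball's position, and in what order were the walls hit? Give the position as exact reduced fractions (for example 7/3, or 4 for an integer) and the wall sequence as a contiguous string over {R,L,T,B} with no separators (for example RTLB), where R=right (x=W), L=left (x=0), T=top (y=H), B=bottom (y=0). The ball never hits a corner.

Final position: (14/3,0)
Wall sequence: TBTRBTB

1. t=1 → T at (6,8); v=(1,-3)
2. t=8/3 → B at (26/3,0); v=(1,3)
3. t=8/3 → T at (34/3,8); v=(1,-3)
4. t=2/3 → R at (12,6); v=(-1,-3)
5. t=2 → B at (10,0); v=(-1,3)
6. t=8/3 → T at (22/3,8); v=(-1,-3)
7. t=8/3 → B at (14/3,0); v=(-1,3)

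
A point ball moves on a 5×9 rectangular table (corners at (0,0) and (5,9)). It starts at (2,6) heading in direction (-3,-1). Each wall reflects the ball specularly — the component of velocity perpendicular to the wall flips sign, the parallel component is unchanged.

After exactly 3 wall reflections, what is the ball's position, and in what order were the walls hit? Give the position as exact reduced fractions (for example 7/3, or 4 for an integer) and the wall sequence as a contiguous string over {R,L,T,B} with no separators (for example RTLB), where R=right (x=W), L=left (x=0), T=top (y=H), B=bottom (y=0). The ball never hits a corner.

Final position: (0,2)
Wall sequence: LRL

1. t=2/3 → L at (0,16/3); v=(3,-1)
2. t=5/3 → R at (5,11/3); v=(-3,-1)
3. t=5/3 → L at (0,2); v=(3,-1)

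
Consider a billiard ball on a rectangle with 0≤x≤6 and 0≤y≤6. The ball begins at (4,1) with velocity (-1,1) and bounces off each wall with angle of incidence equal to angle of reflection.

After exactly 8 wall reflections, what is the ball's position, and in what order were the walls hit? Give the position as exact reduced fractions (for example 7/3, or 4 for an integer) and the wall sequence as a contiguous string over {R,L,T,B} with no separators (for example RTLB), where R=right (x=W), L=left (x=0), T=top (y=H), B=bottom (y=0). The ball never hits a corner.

Final position: (5,0)
Wall sequence: LTRBLTRB

1. t=4 → L at (0,5); v=(1,1)
2. t=1 → T at (1,6); v=(1,-1)
3. t=5 → R at (6,1); v=(-1,-1)
4. t=1 → B at (5,0); v=(-1,1)
5. t=5 → L at (0,5); v=(1,1)
6. t=1 → T at (1,6); v=(1,-1)
7. t=5 → R at (6,1); v=(-1,-1)
8. t=1 → B at (5,0); v=(-1,1)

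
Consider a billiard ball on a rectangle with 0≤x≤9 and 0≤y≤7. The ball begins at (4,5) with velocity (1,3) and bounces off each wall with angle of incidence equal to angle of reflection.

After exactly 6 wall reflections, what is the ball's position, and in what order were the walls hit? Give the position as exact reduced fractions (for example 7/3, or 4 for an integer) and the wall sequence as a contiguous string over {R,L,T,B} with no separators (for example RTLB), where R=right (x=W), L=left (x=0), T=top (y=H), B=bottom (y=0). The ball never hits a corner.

1. t=2/3 → T at (14/3,7); v=(1,-3)
2. t=7/3 → B at (7,0); v=(1,3)
3. t=2 → R at (9,6); v=(-1,3)
4. t=1/3 → T at (26/3,7); v=(-1,-3)
5. t=7/3 → B at (19/3,0); v=(-1,3)
6. t=7/3 → T at (4,7); v=(-1,-3)

Final position: (4,7)
Wall sequence: TBRTBT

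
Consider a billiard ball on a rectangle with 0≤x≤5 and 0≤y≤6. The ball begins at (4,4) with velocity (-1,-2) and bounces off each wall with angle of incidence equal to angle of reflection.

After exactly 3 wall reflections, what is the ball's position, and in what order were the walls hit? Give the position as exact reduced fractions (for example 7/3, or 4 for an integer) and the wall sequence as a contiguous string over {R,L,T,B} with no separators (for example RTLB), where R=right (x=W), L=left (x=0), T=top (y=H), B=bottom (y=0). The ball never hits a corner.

Final position: (1,6)
Wall sequence: BLT

1. t=2 → B at (2,0); v=(-1,2)
2. t=2 → L at (0,4); v=(1,2)
3. t=1 → T at (1,6); v=(1,-2)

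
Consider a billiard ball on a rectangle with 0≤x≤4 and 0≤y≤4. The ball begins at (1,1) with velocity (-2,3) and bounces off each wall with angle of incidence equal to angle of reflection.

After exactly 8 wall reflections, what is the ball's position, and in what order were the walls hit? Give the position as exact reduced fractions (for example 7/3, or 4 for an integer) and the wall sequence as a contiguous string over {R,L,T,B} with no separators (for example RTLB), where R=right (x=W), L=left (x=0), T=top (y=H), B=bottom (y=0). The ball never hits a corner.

1. t=1/2 → L at (0,5/2); v=(2,3)
2. t=1/2 → T at (1,4); v=(2,-3)
3. t=4/3 → B at (11/3,0); v=(2,3)
4. t=1/6 → R at (4,1/2); v=(-2,3)
5. t=7/6 → T at (5/3,4); v=(-2,-3)
6. t=5/6 → L at (0,3/2); v=(2,-3)
7. t=1/2 → B at (1,0); v=(2,3)
8. t=4/3 → T at (11/3,4); v=(2,-3)

Final position: (11/3,4)
Wall sequence: LTBRTLBT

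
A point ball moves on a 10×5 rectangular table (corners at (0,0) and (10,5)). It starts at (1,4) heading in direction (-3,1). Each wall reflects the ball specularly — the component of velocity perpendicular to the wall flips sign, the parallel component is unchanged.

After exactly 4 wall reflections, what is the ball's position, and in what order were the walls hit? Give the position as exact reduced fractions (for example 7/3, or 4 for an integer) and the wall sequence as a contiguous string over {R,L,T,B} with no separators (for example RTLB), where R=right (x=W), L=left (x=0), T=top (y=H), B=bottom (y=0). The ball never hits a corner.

1. t=1/3 → L at (0,13/3); v=(3,1)
2. t=2/3 → T at (2,5); v=(3,-1)
3. t=8/3 → R at (10,7/3); v=(-3,-1)
4. t=7/3 → B at (3,0); v=(-3,1)

Final position: (3,0)
Wall sequence: LTRB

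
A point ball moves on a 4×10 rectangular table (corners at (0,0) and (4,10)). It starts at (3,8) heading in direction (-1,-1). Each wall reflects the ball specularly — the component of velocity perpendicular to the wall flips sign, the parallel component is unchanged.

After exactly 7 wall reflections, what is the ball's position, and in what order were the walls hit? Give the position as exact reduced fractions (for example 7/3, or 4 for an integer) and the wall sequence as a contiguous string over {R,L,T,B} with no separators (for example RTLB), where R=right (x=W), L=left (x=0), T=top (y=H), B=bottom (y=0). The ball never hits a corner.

1. t=3 → L at (0,5); v=(1,-1)
2. t=4 → R at (4,1); v=(-1,-1)
3. t=1 → B at (3,0); v=(-1,1)
4. t=3 → L at (0,3); v=(1,1)
5. t=4 → R at (4,7); v=(-1,1)
6. t=3 → T at (1,10); v=(-1,-1)
7. t=1 → L at (0,9); v=(1,-1)

Final position: (0,9)
Wall sequence: LRBLRTL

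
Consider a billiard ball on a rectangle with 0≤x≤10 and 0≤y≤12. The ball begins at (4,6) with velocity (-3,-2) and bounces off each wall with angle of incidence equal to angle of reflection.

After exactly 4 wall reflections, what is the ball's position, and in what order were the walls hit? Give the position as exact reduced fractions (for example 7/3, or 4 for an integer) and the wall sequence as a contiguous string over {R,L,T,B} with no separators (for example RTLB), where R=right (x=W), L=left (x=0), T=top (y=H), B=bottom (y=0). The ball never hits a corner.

Final position: (0,10)
Wall sequence: LBRL

1. t=4/3 → L at (0,10/3); v=(3,-2)
2. t=5/3 → B at (5,0); v=(3,2)
3. t=5/3 → R at (10,10/3); v=(-3,2)
4. t=10/3 → L at (0,10); v=(3,2)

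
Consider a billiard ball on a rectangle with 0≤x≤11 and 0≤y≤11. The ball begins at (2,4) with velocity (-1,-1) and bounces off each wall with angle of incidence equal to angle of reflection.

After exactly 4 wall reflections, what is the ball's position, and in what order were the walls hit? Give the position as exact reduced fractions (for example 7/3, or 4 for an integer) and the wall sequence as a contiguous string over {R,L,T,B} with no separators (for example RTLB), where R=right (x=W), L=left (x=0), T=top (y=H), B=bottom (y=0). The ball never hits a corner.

1. t=2 → L at (0,2); v=(1,-1)
2. t=2 → B at (2,0); v=(1,1)
3. t=9 → R at (11,9); v=(-1,1)
4. t=2 → T at (9,11); v=(-1,-1)

Final position: (9,11)
Wall sequence: LBRT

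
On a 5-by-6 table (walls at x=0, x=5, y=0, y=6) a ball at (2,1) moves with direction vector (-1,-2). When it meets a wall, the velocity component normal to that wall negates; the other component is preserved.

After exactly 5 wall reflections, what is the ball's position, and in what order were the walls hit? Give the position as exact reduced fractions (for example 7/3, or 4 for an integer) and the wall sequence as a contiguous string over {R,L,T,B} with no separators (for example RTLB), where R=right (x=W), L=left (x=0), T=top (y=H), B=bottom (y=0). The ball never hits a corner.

Final position: (5,1)
Wall sequence: BLTBR

1. t=1/2 → B at (3/2,0); v=(-1,2)
2. t=3/2 → L at (0,3); v=(1,2)
3. t=3/2 → T at (3/2,6); v=(1,-2)
4. t=3 → B at (9/2,0); v=(1,2)
5. t=1/2 → R at (5,1); v=(-1,2)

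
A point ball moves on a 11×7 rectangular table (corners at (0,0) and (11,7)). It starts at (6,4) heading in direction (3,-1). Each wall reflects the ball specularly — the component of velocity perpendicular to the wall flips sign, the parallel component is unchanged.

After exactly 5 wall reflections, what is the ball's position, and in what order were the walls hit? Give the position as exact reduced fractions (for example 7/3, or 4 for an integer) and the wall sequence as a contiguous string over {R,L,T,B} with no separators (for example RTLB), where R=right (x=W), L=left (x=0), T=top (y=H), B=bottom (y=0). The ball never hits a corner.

1. t=5/3 → R at (11,7/3); v=(-3,-1)
2. t=7/3 → B at (4,0); v=(-3,1)
3. t=4/3 → L at (0,4/3); v=(3,1)
4. t=11/3 → R at (11,5); v=(-3,1)
5. t=2 → T at (5,7); v=(-3,-1)

Final position: (5,7)
Wall sequence: RBLRT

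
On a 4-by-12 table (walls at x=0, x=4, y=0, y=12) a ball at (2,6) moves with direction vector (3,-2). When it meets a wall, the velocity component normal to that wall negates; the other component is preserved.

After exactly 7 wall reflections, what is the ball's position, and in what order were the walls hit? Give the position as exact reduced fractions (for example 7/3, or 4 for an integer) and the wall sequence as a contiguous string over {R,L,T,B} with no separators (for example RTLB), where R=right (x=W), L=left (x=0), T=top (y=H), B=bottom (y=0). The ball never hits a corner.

1. t=2/3 → R at (4,14/3); v=(-3,-2)
2. t=4/3 → L at (0,2); v=(3,-2)
3. t=1 → B at (3,0); v=(3,2)
4. t=1/3 → R at (4,2/3); v=(-3,2)
5. t=4/3 → L at (0,10/3); v=(3,2)
6. t=4/3 → R at (4,6); v=(-3,2)
7. t=4/3 → L at (0,26/3); v=(3,2)

Final position: (0,26/3)
Wall sequence: RLBRLRL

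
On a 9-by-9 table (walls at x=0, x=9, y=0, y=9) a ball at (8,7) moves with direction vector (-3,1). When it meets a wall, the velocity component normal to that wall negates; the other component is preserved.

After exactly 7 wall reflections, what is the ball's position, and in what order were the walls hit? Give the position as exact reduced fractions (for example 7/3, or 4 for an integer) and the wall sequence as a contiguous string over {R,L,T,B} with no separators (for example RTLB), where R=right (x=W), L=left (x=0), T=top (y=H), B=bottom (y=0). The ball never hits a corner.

Final position: (0,11/3)
Wall sequence: TLRLBRL

1. t=2 → T at (2,9); v=(-3,-1)
2. t=2/3 → L at (0,25/3); v=(3,-1)
3. t=3 → R at (9,16/3); v=(-3,-1)
4. t=3 → L at (0,7/3); v=(3,-1)
5. t=7/3 → B at (7,0); v=(3,1)
6. t=2/3 → R at (9,2/3); v=(-3,1)
7. t=3 → L at (0,11/3); v=(3,1)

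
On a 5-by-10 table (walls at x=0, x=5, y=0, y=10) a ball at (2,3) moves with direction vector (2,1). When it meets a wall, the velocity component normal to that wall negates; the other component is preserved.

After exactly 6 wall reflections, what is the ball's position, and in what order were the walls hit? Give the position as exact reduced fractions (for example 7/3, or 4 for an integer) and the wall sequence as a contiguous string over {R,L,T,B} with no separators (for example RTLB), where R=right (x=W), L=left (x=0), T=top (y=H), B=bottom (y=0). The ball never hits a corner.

1. t=3/2 → R at (5,9/2); v=(-2,1)
2. t=5/2 → L at (0,7); v=(2,1)
3. t=5/2 → R at (5,19/2); v=(-2,1)
4. t=1/2 → T at (4,10); v=(-2,-1)
5. t=2 → L at (0,8); v=(2,-1)
6. t=5/2 → R at (5,11/2); v=(-2,-1)

Final position: (5,11/2)
Wall sequence: RLRTLR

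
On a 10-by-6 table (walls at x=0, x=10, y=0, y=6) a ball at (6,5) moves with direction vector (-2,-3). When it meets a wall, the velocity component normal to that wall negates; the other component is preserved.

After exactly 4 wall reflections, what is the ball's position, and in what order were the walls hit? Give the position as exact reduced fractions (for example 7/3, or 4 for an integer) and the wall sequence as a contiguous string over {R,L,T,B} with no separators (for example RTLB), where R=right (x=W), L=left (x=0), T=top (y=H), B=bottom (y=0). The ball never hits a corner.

Final position: (16/3,0)
Wall sequence: BLTB

1. t=5/3 → B at (8/3,0); v=(-2,3)
2. t=4/3 → L at (0,4); v=(2,3)
3. t=2/3 → T at (4/3,6); v=(2,-3)
4. t=2 → B at (16/3,0); v=(2,3)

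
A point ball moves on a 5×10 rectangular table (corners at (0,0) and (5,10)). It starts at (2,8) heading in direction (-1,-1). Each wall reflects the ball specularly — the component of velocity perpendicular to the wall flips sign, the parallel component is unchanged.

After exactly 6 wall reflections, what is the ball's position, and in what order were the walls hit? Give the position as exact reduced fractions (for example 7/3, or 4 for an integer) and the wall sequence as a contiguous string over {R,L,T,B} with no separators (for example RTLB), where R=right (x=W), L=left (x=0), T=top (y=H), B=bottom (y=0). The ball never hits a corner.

Final position: (4,10)
Wall sequence: LRBLRT

1. t=2 → L at (0,6); v=(1,-1)
2. t=5 → R at (5,1); v=(-1,-1)
3. t=1 → B at (4,0); v=(-1,1)
4. t=4 → L at (0,4); v=(1,1)
5. t=5 → R at (5,9); v=(-1,1)
6. t=1 → T at (4,10); v=(-1,-1)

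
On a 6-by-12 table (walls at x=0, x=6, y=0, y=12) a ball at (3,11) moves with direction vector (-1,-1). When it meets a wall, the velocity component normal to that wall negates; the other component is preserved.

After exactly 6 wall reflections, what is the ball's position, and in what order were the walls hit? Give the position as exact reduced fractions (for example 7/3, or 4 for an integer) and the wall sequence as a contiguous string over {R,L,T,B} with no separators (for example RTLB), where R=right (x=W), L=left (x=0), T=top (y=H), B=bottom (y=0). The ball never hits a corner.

Final position: (4,12)
Wall sequence: LRBLRT

1. t=3 → L at (0,8); v=(1,-1)
2. t=6 → R at (6,2); v=(-1,-1)
3. t=2 → B at (4,0); v=(-1,1)
4. t=4 → L at (0,4); v=(1,1)
5. t=6 → R at (6,10); v=(-1,1)
6. t=2 → T at (4,12); v=(-1,-1)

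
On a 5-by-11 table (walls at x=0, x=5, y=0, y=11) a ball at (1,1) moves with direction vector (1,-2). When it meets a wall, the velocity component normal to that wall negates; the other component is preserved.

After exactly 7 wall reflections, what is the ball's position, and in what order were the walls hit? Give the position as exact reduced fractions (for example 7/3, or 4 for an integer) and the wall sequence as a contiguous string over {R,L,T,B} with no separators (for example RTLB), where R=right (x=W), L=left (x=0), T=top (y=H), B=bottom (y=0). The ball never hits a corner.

Final position: (2,11)
Wall sequence: BRTLBRT

1. t=1/2 → B at (3/2,0); v=(1,2)
2. t=7/2 → R at (5,7); v=(-1,2)
3. t=2 → T at (3,11); v=(-1,-2)
4. t=3 → L at (0,5); v=(1,-2)
5. t=5/2 → B at (5/2,0); v=(1,2)
6. t=5/2 → R at (5,5); v=(-1,2)
7. t=3 → T at (2,11); v=(-1,-2)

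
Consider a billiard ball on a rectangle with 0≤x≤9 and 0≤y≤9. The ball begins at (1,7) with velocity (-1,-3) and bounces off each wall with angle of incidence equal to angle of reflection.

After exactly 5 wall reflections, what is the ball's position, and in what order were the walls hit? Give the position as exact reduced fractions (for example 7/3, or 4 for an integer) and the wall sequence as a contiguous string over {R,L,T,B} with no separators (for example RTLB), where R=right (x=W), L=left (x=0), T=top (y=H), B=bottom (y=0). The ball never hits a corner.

Final position: (9,5)
Wall sequence: LBTBR

1. t=1 → L at (0,4); v=(1,-3)
2. t=4/3 → B at (4/3,0); v=(1,3)
3. t=3 → T at (13/3,9); v=(1,-3)
4. t=3 → B at (22/3,0); v=(1,3)
5. t=5/3 → R at (9,5); v=(-1,3)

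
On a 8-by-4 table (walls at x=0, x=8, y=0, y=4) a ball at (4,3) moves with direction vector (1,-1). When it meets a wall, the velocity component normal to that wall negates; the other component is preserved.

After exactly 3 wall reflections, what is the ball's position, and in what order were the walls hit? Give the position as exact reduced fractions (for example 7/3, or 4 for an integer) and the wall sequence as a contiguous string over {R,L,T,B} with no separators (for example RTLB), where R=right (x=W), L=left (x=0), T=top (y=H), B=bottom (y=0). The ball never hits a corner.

1. t=3 → B at (7,0); v=(1,1)
2. t=1 → R at (8,1); v=(-1,1)
3. t=3 → T at (5,4); v=(-1,-1)

Final position: (5,4)
Wall sequence: BRT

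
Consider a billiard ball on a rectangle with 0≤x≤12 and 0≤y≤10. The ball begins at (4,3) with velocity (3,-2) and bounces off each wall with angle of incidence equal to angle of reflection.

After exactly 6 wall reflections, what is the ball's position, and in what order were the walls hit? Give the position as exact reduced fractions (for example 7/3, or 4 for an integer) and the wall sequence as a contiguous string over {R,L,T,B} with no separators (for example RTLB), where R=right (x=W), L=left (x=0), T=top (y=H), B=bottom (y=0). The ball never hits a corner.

Final position: (19/2,0)
Wall sequence: BRTLRB

1. t=3/2 → B at (17/2,0); v=(3,2)
2. t=7/6 → R at (12,7/3); v=(-3,2)
3. t=23/6 → T at (1/2,10); v=(-3,-2)
4. t=1/6 → L at (0,29/3); v=(3,-2)
5. t=4 → R at (12,5/3); v=(-3,-2)
6. t=5/6 → B at (19/2,0); v=(-3,2)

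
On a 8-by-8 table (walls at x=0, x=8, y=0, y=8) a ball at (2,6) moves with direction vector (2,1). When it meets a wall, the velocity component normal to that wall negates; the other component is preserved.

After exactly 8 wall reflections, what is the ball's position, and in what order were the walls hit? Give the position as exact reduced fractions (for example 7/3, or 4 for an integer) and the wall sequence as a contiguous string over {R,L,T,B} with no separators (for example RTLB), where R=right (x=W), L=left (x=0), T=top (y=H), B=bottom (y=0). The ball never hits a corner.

Final position: (8,7)
Wall sequence: TRLBRLTR

1. t=2 → T at (6,8); v=(2,-1)
2. t=1 → R at (8,7); v=(-2,-1)
3. t=4 → L at (0,3); v=(2,-1)
4. t=3 → B at (6,0); v=(2,1)
5. t=1 → R at (8,1); v=(-2,1)
6. t=4 → L at (0,5); v=(2,1)
7. t=3 → T at (6,8); v=(2,-1)
8. t=1 → R at (8,7); v=(-2,-1)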